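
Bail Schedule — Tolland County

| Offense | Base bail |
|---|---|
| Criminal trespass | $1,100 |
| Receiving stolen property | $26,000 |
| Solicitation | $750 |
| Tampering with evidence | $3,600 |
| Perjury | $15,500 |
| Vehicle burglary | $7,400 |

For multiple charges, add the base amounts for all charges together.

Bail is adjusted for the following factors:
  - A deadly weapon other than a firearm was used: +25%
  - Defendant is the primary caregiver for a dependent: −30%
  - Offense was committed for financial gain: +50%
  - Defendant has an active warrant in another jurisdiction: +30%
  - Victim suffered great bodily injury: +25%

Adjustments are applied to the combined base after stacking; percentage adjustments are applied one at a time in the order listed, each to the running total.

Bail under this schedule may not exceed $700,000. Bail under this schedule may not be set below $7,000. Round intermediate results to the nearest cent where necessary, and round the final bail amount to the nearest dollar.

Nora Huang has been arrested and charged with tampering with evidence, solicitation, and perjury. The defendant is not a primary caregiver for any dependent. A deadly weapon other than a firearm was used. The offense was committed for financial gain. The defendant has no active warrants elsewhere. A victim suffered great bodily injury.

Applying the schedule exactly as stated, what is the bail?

Base amounts from the schedule: tampering with evidence $3,600; solicitation $750; perjury $15,500.
Stacking rule: sum of all bases. $3,600 + $750 + $15,500 = $19,850.
A deadly weapon other than a firearm was used (+25%): $19,850 × 1.25 = $24,812.50.
Offense was committed for financial gain (+50%): $24,812.50 × 1.5 = $37,218.75.
Victim suffered great bodily injury (+25%): $37,218.75 × 1.25 = $46,523.44.
$46,523.44 is within the $700,000 maximum.
$46,523.44 is at or above the $7,000 minimum.
Rounded to the nearest dollar: $46,523.

$46,523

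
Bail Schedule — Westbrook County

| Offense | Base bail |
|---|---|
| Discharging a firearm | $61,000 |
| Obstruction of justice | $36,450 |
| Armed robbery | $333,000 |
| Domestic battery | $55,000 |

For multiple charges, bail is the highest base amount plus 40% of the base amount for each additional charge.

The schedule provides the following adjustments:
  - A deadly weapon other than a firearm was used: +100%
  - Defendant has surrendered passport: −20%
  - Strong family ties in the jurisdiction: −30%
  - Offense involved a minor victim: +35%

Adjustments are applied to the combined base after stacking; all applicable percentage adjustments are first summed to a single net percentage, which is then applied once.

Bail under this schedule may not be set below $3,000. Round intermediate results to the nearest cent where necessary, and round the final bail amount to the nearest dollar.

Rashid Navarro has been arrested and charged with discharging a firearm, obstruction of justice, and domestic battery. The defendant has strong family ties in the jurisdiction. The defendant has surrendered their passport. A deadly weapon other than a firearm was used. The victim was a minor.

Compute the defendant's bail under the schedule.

$180,523

Base amounts from the schedule: discharging a firearm $61,000; obstruction of justice $36,450; domestic battery $55,000.
Stacking rule: highest base plus 40% of each additional charge. Highest is discharging a firearm at $61,000. Additional: $36,450 × 40% = $14,580; $55,000 × 40% = $22,000. Combined base = $61,000 + $36,580 = $97,580.
Net percentage adjustment: +100% −20% −30% +35% = +85%. $97,580 × 1.85 = $180,523.
$180,523 is at or above the $3,000 minimum.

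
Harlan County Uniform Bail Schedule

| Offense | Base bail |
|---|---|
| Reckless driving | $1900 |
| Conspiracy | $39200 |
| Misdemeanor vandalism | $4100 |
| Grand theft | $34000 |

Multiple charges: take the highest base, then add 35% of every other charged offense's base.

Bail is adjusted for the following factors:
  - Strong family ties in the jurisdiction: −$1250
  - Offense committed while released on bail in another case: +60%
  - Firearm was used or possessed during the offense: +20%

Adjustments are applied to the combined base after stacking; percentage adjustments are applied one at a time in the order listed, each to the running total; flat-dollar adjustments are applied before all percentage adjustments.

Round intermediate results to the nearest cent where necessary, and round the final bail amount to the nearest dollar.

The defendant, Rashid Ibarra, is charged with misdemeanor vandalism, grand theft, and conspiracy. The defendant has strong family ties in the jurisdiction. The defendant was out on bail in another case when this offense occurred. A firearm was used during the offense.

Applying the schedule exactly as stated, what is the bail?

Base amounts from the schedule: misdemeanor vandalism $4100; grand theft $34000; conspiracy $39200.
Stacking rule: highest base plus 35% of each additional charge. Highest is conspiracy at $39200. Additional: $4100 × 35% = $1435; $34000 × 35% = $11900. Combined base = $39200 + $13335 = $52535.
Strong family ties in the jurisdiction (−$1250 flat): $52535 − $1250 = $51285.
Offense committed while released on bail in another case (+60%): $51285 × 1.6 = $82056.
Firearm was used or possessed during the offense (+20%): $82056 × 1.2 = $98467.20.
Rounded to the nearest dollar: $98467.

$98467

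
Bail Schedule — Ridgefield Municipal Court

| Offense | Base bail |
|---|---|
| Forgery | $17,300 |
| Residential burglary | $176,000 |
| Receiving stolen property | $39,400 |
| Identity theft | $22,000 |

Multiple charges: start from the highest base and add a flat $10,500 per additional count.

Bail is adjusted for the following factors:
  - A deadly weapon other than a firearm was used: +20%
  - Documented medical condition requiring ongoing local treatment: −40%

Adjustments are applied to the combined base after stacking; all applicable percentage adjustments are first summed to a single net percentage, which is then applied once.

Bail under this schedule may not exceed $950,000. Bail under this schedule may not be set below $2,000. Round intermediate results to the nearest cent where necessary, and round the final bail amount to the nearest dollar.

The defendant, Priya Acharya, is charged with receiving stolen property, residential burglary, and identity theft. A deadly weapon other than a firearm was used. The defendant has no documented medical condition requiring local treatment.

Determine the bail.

$236,400

Base amounts from the schedule: receiving stolen property $39,400; residential burglary $176,000; identity theft $22,000.
Stacking rule: highest base plus $10,500 per additional charge. Highest is residential burglary at $176,000; 2 additional charges → +$21,000. Combined base = $197,000.
A deadly weapon other than a firearm was used (+20%): $197,000 × 1.2 = $236,400.
$236,400 is within the $950,000 maximum.
$236,400 is at or above the $2,000 minimum.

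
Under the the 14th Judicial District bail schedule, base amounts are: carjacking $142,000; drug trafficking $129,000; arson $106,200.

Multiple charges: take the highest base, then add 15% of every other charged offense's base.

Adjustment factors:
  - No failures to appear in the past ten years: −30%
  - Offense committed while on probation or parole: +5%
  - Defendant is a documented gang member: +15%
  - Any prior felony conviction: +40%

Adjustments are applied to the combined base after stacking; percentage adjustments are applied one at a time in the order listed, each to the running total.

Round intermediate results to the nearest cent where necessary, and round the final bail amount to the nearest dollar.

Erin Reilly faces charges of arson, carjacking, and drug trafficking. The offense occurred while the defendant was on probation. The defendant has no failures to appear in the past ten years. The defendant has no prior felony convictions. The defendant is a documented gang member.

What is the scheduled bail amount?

$149,846

Base amounts from the schedule: arson $106,200; carjacking $142,000; drug trafficking $129,000.
Stacking rule: highest base plus 15% of each additional charge. Highest is carjacking at $142,000. Additional: $106,200 × 15% = $15,930; $129,000 × 15% = $19,350. Combined base = $142,000 + $35,280 = $177,280.
No failures to appear in the past ten years (−30%): $177,280 × 0.7 = $124,096.
Offense committed while on probation or parole (+5%): $124,096 × 1.05 = $130,300.80.
Defendant is a documented gang member (+15%): $130,300.80 × 1.15 = $149,845.92.
Rounded to the nearest dollar: $149,846.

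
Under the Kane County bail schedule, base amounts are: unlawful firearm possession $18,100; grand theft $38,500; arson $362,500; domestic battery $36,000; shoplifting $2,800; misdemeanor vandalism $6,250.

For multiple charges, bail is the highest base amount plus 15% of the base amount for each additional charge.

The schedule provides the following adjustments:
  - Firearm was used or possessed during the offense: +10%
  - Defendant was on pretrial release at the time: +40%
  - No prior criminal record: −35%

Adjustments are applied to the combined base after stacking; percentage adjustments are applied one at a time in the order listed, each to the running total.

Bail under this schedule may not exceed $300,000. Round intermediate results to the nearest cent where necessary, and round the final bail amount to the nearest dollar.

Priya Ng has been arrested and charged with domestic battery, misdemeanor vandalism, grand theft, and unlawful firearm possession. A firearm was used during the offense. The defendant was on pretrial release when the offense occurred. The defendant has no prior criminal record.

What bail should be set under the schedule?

Base amounts from the schedule: domestic battery $36,000; misdemeanor vandalism $6,250; grand theft $38,500; unlawful firearm possession $18,100.
Stacking rule: highest base plus 15% of each additional charge. Highest is grand theft at $38,500. Additional: $36,000 × 15% = $5,400; $6,250 × 15% = $937.50; $18,100 × 15% = $2,715. Combined base = $38,500 + $9,052.50 = $47,552.50.
Firearm was used or possessed during the offense (+10%): $47,552.50 × 1.1 = $52,307.75.
Defendant was on pretrial release at the time (+40%): $52,307.75 × 1.4 = $73,230.85.
No prior criminal record (−35%): $73,230.85 × 0.65 = $47,600.05.
$47,600.05 is within the $300,000 maximum.
Rounded to the nearest dollar: $47,600.

$47,600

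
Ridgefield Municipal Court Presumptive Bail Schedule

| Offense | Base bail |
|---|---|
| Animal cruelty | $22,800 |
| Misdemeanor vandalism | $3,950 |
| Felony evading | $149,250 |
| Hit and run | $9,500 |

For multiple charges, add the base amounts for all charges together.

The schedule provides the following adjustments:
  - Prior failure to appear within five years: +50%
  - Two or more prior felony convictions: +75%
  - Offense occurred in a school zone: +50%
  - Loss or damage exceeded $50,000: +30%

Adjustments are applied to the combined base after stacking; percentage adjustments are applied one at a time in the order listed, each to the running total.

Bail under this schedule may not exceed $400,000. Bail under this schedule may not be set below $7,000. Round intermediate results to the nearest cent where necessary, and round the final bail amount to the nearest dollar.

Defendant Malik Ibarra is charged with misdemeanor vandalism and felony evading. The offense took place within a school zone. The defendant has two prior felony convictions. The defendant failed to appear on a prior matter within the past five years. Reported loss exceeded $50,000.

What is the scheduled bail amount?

Base amounts from the schedule: misdemeanor vandalism $3,950; felony evading $149,250.
Stacking rule: sum of all bases. $3,950 + $149,250 = $153,200.
Prior failure to appear within five years (+50%): $153,200 × 1.5 = $229,800.
Two or more prior felony convictions (+75%): $229,800 × 1.75 = $402,150.
Offense occurred in a school zone (+50%): $402,150 × 1.5 = $603,225.
Loss or damage exceeded $50,000 (+30%): $603,225 × 1.3 = $784,192.50.
Result $784,192.50 exceeds the maximum of $400,000; bail is capped at $400,000.
$400,000 is at or above the $7,000 minimum.

$400,000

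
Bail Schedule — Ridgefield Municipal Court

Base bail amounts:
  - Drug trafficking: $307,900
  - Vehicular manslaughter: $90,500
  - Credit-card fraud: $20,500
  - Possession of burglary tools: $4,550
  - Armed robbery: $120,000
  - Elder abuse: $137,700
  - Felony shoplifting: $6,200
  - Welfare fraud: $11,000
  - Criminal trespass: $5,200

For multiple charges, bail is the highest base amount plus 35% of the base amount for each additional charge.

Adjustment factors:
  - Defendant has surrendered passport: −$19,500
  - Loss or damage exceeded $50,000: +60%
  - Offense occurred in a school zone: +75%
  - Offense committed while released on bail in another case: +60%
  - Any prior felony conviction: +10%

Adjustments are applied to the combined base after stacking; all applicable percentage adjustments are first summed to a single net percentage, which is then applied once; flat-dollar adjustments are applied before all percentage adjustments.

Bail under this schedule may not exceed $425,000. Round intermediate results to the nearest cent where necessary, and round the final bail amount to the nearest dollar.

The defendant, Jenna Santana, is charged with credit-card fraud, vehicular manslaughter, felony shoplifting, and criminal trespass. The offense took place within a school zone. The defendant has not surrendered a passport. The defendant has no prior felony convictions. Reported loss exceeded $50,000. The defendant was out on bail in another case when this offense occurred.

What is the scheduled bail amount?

Base amounts from the schedule: credit-card fraud $20,500; vehicular manslaughter $90,500; felony shoplifting $6,200; criminal trespass $5,200.
Stacking rule: highest base plus 35% of each additional charge. Highest is vehicular manslaughter at $90,500. Additional: $20,500 × 35% = $7,175; $6,200 × 35% = $2,170; $5,200 × 35% = $1,820. Combined base = $90,500 + $11,165 = $101,665.
Net percentage adjustment: +60% +75% +60% = +195%. $101,665 × 2.95 = $299,911.75.
$299,911.75 is within the $425,000 maximum.
Rounded to the nearest dollar: $299,912.

$299,912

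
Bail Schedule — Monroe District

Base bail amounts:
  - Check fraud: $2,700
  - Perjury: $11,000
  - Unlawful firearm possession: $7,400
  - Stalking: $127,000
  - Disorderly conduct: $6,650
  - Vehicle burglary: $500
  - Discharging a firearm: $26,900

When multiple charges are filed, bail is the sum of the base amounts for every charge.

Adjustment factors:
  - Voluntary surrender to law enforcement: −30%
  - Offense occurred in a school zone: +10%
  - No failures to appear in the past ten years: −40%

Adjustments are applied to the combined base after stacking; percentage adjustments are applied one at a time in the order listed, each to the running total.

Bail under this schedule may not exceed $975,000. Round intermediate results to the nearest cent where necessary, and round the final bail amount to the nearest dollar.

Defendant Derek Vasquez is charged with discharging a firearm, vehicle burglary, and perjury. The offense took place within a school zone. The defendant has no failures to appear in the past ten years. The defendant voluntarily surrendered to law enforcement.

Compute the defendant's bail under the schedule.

$17,741

Base amounts from the schedule: discharging a firearm $26,900; vehicle burglary $500; perjury $11,000.
Stacking rule: sum of all bases. $26,900 + $500 + $11,000 = $38,400.
Voluntary surrender to law enforcement (−30%): $38,400 × 0.7 = $26,880.
Offense occurred in a school zone (+10%): $26,880 × 1.1 = $29,568.
No failures to appear in the past ten years (−40%): $29,568 × 0.6 = $17,740.80.
$17,740.80 is within the $975,000 maximum.
Rounded to the nearest dollar: $17,741.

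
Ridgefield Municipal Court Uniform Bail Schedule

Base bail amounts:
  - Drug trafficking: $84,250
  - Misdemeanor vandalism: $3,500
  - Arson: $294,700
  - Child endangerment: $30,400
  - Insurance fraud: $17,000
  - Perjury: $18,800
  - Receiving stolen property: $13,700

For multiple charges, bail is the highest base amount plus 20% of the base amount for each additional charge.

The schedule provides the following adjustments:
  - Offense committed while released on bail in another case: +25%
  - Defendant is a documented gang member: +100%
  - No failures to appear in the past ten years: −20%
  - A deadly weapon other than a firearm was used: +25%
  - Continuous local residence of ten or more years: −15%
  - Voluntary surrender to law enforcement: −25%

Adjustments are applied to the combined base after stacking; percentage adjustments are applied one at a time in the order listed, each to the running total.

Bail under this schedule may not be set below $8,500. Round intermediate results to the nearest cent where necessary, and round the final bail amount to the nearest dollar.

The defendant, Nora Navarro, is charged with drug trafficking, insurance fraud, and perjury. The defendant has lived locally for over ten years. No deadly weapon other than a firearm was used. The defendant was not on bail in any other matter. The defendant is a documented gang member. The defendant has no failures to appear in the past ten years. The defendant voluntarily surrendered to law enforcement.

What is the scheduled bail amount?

Base amounts from the schedule: drug trafficking $84,250; insurance fraud $17,000; perjury $18,800.
Stacking rule: highest base plus 20% of each additional charge. Highest is drug trafficking at $84,250. Additional: $17,000 × 20% = $3,400; $18,800 × 20% = $3,760. Combined base = $84,250 + $7,160 = $91,410.
Defendant is a documented gang member (+100%): $91,410 × 2 = $182,820.
No failures to appear in the past ten years (−20%): $182,820 × 0.8 = $146,256.
Continuous local residence of ten or more years (−15%): $146,256 × 0.85 = $124,317.60.
Voluntary surrender to law enforcement (−25%): $124,317.60 × 0.75 = $93,238.20.
$93,238.20 is at or above the $8,500 minimum.
Rounded to the nearest dollar: $93,238.

$93,238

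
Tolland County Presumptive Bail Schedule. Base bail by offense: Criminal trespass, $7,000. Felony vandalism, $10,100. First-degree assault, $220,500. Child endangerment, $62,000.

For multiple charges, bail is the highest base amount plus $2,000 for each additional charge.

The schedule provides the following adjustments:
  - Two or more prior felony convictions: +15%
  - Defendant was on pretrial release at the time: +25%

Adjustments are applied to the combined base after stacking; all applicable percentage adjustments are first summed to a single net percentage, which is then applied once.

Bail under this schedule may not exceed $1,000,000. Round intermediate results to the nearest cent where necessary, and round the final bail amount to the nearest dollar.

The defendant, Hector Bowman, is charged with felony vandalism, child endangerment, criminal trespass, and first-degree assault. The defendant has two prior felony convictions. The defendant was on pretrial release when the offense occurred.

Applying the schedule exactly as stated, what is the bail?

Base amounts from the schedule: felony vandalism $10,100; child endangerment $62,000; criminal trespass $7,000; first-degree assault $220,500.
Stacking rule: highest base plus $2,000 per additional charge. Highest is first-degree assault at $220,500; 3 additional charges → +$6,000. Combined base = $226,500.
Net percentage adjustment: +15% +25% = +40%. $226,500 × 1.4 = $317,100.
$317,100 is within the $1,000,000 maximum.

$317,100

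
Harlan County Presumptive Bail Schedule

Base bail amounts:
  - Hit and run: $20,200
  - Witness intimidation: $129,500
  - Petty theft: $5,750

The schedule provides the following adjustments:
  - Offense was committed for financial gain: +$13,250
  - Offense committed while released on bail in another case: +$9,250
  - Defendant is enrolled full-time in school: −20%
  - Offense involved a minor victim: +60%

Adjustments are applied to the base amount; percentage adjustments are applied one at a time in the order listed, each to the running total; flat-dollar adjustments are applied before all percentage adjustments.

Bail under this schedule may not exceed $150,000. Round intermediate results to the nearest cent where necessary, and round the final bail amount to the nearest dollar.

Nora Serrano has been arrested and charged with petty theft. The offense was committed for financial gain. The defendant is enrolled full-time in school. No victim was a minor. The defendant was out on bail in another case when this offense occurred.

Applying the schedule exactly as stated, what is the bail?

$22,600

Base amounts from the schedule: petty theft $5,750.
Single charge. Combined base = $5,750.
Offense was committed for financial gain (+$13,250 flat): $5,750 + $13,250 = $19,000.
Offense committed while released on bail in another case (+$9,250 flat): $19,000 + $9,250 = $28,250.
Defendant is enrolled full-time in school (−20%): $28,250 × 0.8 = $22,600.
$22,600 is within the $150,000 maximum.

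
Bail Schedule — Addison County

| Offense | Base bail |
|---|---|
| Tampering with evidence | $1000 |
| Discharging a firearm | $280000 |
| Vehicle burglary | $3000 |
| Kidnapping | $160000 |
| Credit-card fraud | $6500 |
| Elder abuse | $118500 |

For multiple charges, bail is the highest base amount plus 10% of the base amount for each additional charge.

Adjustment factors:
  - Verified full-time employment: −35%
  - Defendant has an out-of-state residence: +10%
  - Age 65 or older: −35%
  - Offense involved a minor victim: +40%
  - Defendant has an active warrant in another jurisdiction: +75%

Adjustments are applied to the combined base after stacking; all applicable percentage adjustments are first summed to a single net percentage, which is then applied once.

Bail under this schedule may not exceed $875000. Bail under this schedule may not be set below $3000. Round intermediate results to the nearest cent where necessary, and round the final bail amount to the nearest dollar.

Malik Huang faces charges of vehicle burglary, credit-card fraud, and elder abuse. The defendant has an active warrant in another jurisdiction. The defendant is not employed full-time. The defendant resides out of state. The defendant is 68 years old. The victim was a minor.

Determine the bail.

Base amounts from the schedule: vehicle burglary $3000; credit-card fraud $6500; elder abuse $118500.
Stacking rule: highest base plus 10% of each additional charge. Highest is elder abuse at $118500. Additional: $3000 × 10% = $300; $6500 × 10% = $650. Combined base = $118500 + $950 = $119450.
Net percentage adjustment: +10% −35% +40% +75% = +90%. $119450 × 1.9 = $226955.
$226955 is within the $875000 maximum.
$226955 is at or above the $3000 minimum.

$226955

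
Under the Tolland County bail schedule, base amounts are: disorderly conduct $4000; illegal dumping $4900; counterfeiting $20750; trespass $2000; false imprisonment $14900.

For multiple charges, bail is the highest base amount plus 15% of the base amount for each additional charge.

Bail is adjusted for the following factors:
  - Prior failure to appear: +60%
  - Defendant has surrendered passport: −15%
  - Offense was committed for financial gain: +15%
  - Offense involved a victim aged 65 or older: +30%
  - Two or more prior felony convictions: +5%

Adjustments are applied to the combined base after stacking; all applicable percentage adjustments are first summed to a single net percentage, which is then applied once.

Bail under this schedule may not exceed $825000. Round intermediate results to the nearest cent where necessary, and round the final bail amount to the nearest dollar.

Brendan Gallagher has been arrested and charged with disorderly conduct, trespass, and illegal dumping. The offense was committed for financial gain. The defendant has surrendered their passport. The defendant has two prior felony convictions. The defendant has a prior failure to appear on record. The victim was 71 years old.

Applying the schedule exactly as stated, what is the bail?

Base amounts from the schedule: disorderly conduct $4000; trespass $2000; illegal dumping $4900.
Stacking rule: highest base plus 15% of each additional charge. Highest is illegal dumping at $4900. Additional: $4000 × 15% = $600; $2000 × 15% = $300. Combined base = $4900 + $900 = $5800.
Net percentage adjustment: +60% −15% +15% +30% +5% = +95%. $5800 × 1.95 = $11310.
$11310 is within the $825000 maximum.

$11310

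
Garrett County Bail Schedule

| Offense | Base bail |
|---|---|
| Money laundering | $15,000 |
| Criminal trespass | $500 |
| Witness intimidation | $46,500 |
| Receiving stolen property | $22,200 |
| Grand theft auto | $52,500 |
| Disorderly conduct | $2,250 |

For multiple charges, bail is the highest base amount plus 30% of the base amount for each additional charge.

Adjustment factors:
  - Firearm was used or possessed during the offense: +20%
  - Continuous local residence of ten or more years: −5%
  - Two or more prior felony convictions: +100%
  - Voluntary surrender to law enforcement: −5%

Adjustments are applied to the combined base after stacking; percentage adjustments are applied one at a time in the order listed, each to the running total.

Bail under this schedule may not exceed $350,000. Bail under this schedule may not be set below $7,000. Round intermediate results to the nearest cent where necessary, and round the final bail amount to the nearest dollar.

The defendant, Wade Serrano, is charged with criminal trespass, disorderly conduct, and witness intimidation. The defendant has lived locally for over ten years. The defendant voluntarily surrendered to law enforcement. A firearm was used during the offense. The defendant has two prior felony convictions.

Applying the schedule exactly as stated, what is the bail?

$102,506

Base amounts from the schedule: criminal trespass $500; disorderly conduct $2,250; witness intimidation $46,500.
Stacking rule: highest base plus 30% of each additional charge. Highest is witness intimidation at $46,500. Additional: $500 × 30% = $150; $2,250 × 30% = $675. Combined base = $46,500 + $825 = $47,325.
Firearm was used or possessed during the offense (+20%): $47,325 × 1.2 = $56,790.
Continuous local residence of ten or more years (−5%): $56,790 × 0.95 = $53,950.50.
Two or more prior felony convictions (+100%): $53,950.50 × 2 = $107,901.
Voluntary surrender to law enforcement (−5%): $107,901 × 0.95 = $102,505.95.
$102,505.95 is within the $350,000 maximum.
$102,505.95 is at or above the $7,000 minimum.
Rounded to the nearest dollar: $102,506.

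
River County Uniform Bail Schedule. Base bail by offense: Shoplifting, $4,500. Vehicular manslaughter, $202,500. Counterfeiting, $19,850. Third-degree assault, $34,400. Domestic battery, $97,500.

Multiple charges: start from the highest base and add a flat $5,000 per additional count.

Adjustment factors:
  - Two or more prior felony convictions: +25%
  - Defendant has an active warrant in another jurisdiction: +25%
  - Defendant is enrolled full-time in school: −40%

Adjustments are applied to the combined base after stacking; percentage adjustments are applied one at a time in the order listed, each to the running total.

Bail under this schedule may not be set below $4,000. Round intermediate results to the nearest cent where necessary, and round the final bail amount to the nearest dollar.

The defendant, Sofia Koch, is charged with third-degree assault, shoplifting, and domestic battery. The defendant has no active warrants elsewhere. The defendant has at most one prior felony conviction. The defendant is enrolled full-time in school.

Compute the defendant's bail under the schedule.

$64,500

Base amounts from the schedule: third-degree assault $34,400; shoplifting $4,500; domestic battery $97,500.
Stacking rule: highest base plus $5,000 per additional charge. Highest is domestic battery at $97,500; 2 additional charges → +$10,000. Combined base = $107,500.
Defendant is enrolled full-time in school (−40%): $107,500 × 0.6 = $64,500.
$64,500 is at or above the $4,000 minimum.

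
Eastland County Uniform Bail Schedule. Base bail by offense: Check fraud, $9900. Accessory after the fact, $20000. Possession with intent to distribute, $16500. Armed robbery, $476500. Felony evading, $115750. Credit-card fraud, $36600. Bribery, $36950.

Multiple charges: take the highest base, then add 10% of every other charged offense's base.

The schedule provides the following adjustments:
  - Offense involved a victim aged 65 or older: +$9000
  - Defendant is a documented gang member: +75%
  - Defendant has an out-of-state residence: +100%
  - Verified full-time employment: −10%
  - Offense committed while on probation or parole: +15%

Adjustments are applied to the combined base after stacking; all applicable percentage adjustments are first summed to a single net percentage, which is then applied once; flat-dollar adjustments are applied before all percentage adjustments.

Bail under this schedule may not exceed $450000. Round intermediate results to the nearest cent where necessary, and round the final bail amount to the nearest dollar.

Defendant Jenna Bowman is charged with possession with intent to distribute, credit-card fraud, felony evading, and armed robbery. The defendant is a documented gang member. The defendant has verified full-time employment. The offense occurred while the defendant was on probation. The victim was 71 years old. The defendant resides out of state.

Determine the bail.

Base amounts from the schedule: possession with intent to distribute $16500; credit-card fraud $36600; felony evading $115750; armed robbery $476500.
Stacking rule: highest base plus 10% of each additional charge. Highest is armed robbery at $476500. Additional: $16500 × 10% = $1650; $36600 × 10% = $3660; $115750 × 10% = $11575. Combined base = $476500 + $16885 = $493385.
Offense involved a victim aged 65 or older (+$9000 flat): $493385 + $9000 = $502385.
Net percentage adjustment: +75% +100% −10% +15% = +180%. $502385 × 2.8 = $1406678.
Result $1406678 exceeds the maximum of $450000; bail is capped at $450000.

$450000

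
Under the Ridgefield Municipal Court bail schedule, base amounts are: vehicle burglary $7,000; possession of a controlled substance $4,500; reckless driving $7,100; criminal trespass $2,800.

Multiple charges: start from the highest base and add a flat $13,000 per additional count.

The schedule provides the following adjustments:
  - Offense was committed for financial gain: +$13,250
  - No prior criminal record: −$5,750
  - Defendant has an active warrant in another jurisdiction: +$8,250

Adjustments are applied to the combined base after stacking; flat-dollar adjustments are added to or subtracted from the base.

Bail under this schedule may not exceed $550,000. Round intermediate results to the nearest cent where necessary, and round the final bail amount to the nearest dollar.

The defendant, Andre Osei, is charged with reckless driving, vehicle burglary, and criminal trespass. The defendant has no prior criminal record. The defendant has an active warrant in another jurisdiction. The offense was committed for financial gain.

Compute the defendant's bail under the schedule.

$48,850

Base amounts from the schedule: reckless driving $7,100; vehicle burglary $7,000; criminal trespass $2,800.
Stacking rule: highest base plus $13,000 per additional charge. Highest is reckless driving at $7,100; 2 additional charges → +$26,000. Combined base = $33,100.
Offense was committed for financial gain (+$13,250 flat): $33,100 + $13,250 = $46,350.
No prior criminal record (−$5,750 flat): $46,350 − $5,750 = $40,600.
Defendant has an active warrant in another jurisdiction (+$8,250 flat): $40,600 + $8,250 = $48,850.
$48,850 is within the $550,000 maximum.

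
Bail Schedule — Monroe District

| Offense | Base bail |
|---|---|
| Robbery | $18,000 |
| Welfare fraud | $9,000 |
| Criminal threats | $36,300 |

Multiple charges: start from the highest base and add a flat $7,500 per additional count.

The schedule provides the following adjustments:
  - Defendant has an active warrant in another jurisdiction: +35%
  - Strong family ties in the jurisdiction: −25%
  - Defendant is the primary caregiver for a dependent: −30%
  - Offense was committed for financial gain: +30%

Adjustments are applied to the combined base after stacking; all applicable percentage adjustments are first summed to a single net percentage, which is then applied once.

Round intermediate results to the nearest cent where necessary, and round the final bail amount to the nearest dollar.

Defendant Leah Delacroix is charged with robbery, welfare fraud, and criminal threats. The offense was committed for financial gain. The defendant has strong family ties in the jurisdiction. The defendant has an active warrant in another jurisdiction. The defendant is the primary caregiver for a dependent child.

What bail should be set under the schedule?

Base amounts from the schedule: robbery $18,000; welfare fraud $9,000; criminal threats $36,300.
Stacking rule: highest base plus $7,500 per additional charge. Highest is criminal threats at $36,300; 2 additional charges → +$15,000. Combined base = $51,300.
Net percentage adjustment: +35% −25% −30% +30% = +10%. $51,300 × 1.1 = $56,430.

$56,430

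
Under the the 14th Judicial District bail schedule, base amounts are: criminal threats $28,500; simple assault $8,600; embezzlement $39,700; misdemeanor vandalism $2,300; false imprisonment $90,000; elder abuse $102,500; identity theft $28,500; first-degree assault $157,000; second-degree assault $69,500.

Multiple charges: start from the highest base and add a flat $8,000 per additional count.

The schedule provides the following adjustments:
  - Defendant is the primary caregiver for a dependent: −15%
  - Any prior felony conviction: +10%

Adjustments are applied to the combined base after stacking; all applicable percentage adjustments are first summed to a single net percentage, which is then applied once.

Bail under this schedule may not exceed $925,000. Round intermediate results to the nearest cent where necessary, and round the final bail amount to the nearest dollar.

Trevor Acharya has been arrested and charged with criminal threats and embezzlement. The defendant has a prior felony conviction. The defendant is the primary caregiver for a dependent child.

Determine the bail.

$45,315

Base amounts from the schedule: criminal threats $28,500; embezzlement $39,700.
Stacking rule: highest base plus $8,000 per additional charge. Highest is embezzlement at $39,700; 1 additional charge → +$8,000. Combined base = $47,700.
Net percentage adjustment: −15% +10% = −5%. $47,700 × 0.95 = $45,315.
$45,315 is within the $925,000 maximum.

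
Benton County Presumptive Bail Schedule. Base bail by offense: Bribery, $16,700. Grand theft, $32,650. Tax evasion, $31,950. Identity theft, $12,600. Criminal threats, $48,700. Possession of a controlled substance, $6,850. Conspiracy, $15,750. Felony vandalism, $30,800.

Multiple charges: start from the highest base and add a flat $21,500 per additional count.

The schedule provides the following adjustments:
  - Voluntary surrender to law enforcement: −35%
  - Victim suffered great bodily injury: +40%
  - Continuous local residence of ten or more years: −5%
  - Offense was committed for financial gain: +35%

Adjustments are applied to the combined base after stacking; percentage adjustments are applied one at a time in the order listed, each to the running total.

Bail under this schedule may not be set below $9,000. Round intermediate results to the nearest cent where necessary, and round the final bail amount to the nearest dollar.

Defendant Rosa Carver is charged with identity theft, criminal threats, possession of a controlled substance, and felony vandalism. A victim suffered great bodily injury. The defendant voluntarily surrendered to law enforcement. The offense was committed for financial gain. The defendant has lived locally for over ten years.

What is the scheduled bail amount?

$132,113

Base amounts from the schedule: identity theft $12,600; criminal threats $48,700; possession of a controlled substance $6,850; felony vandalism $30,800.
Stacking rule: highest base plus $21,500 per additional charge. Highest is criminal threats at $48,700; 3 additional charges → +$64,500. Combined base = $113,200.
Voluntary surrender to law enforcement (−35%): $113,200 × 0.65 = $73,580.
Victim suffered great bodily injury (+40%): $73,580 × 1.4 = $103,012.
Continuous local residence of ten or more years (−5%): $103,012 × 0.95 = $97,861.40.
Offense was committed for financial gain (+35%): $97,861.40 × 1.35 = $132,112.89.
$132,112.89 is at or above the $9,000 minimum.
Rounded to the nearest dollar: $132,113.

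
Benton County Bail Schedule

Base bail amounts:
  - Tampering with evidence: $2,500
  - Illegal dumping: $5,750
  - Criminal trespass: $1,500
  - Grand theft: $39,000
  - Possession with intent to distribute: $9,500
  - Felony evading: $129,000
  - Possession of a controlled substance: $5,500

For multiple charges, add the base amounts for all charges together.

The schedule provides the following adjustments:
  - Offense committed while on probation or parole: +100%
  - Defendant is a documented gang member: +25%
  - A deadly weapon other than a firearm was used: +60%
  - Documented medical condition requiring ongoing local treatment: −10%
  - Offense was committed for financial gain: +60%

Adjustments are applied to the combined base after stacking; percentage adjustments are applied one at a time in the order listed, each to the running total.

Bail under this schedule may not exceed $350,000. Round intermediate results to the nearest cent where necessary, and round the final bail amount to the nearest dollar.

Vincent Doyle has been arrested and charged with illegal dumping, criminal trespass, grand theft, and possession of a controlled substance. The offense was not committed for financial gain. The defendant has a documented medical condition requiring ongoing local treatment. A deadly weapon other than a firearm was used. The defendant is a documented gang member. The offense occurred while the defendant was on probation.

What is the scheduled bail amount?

Base amounts from the schedule: illegal dumping $5,750; criminal trespass $1,500; grand theft $39,000; possession of a controlled substance $5,500.
Stacking rule: sum of all bases. $5,750 + $1,500 + $39,000 + $5,500 = $51,750.
Offense committed while on probation or parole (+100%): $51,750 × 2 = $103,500.
Defendant is a documented gang member (+25%): $103,500 × 1.25 = $129,375.
A deadly weapon other than a firearm was used (+60%): $129,375 × 1.6 = $207,000.
Documented medical condition requiring ongoing local treatment (−10%): $207,000 × 0.9 = $186,300.
$186,300 is within the $350,000 maximum.

$186,300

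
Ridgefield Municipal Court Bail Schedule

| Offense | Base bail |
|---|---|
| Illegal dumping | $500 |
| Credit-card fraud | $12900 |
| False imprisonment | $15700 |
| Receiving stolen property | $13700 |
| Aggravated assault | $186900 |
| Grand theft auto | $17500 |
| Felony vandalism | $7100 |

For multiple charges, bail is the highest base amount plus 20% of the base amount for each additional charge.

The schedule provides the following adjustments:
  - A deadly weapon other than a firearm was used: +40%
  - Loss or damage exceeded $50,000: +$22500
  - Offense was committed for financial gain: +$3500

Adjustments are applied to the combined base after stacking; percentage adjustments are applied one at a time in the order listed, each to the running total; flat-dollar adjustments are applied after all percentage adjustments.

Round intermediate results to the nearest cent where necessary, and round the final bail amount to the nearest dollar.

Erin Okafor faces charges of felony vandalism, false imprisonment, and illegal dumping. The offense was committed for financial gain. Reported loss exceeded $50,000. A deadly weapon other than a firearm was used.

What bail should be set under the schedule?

$50108

Base amounts from the schedule: felony vandalism $7100; false imprisonment $15700; illegal dumping $500.
Stacking rule: highest base plus 20% of each additional charge. Highest is false imprisonment at $15700. Additional: $7100 × 20% = $1420; $500 × 20% = $100. Combined base = $15700 + $1520 = $17220.
A deadly weapon other than a firearm was used (+40%): $17220 × 1.4 = $24108.
Loss or damage exceeded $50,000 (+$22500 flat): $24108 + $22500 = $46608.
Offense was committed for financial gain (+$3500 flat): $46608 + $3500 = $50108.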